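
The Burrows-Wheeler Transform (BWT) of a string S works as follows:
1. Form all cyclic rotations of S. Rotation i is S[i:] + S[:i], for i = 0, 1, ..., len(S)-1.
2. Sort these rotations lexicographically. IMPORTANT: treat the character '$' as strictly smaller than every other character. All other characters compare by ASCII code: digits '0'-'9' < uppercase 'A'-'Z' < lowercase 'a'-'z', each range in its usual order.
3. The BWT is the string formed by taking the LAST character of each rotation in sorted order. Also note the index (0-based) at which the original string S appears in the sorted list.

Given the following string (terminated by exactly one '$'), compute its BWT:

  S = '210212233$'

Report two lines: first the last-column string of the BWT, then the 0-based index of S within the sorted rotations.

All 10 rotations (rotation i = S[i:]+S[:i]):
  rot[0] = 210212233$
  rot[1] = 10212233$2
  rot[2] = 0212233$21
  rot[3] = 212233$210
  rot[4] = 12233$2102
  rot[5] = 2233$21021
  rot[6] = 233$210212
  rot[7] = 33$2102122
  rot[8] = 3$21021223
  rot[9] = $210212233
Sorted (with $ < everything):
  sorted[0] = $210212233  (last char: '3')
  sorted[1] = 0212233$21  (last char: '1')
  sorted[2] = 10212233$2  (last char: '2')
  sorted[3] = 12233$2102  (last char: '2')
  sorted[4] = 210212233$  (last char: '$')
  sorted[5] = 212233$210  (last char: '0')
  sorted[6] = 2233$21021  (last char: '1')
  sorted[7] = 233$210212  (last char: '2')
  sorted[8] = 3$21021223  (last char: '3')
  sorted[9] = 33$2102122  (last char: '2')
Last column: 3122$01232
Original string S is at sorted index 4

Answer: 3122$01232
4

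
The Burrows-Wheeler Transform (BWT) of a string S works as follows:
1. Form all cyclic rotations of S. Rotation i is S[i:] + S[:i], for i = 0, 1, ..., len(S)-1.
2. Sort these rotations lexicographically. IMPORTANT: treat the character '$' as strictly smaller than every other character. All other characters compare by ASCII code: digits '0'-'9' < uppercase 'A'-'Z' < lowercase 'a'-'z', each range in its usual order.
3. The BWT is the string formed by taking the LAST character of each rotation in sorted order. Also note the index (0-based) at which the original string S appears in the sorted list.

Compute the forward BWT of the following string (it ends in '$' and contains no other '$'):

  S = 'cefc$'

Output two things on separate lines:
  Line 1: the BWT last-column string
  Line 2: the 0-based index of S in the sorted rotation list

Answer: cf$ce
2

Derivation:
All 5 rotations (rotation i = S[i:]+S[:i]):
  rot[0] = cefc$
  rot[1] = efc$c
  rot[2] = fc$ce
  rot[3] = c$cef
  rot[4] = $cefc
Sorted (with $ < everything):
  sorted[0] = $cefc  (last char: 'c')
  sorted[1] = c$cef  (last char: 'f')
  sorted[2] = cefc$  (last char: '$')
  sorted[3] = efc$c  (last char: 'c')
  sorted[4] = fc$ce  (last char: 'e')
Last column: cf$ce
Original string S is at sorted index 2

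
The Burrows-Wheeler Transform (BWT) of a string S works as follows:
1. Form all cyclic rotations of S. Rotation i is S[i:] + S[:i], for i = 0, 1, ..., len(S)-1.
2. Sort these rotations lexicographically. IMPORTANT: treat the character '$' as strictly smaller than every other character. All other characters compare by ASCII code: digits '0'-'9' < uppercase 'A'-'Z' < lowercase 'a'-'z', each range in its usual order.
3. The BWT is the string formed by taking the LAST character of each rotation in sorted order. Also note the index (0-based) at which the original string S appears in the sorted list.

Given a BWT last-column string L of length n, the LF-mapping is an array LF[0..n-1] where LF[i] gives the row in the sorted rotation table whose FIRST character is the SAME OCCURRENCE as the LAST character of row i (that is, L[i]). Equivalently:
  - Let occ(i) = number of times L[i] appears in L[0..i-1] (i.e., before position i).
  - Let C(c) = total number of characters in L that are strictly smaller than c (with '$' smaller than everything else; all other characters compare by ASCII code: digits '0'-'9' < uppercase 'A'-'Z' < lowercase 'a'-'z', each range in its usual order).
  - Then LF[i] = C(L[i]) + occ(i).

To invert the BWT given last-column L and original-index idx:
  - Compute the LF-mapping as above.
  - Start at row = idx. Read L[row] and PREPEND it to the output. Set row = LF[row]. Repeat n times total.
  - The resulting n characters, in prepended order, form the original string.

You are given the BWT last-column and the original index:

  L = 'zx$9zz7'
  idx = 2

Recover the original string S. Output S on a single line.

LF mapping: 4 3 0 2 5 6 1
Walk LF starting at row 2, prepending L[row]:
  step 1: row=2, L[2]='$', prepend. Next row=LF[2]=0
  step 2: row=0, L[0]='z', prepend. Next row=LF[0]=4
  step 3: row=4, L[4]='z', prepend. Next row=LF[4]=5
  step 4: row=5, L[5]='z', prepend. Next row=LF[5]=6
  step 5: row=6, L[6]='7', prepend. Next row=LF[6]=1
  step 6: row=1, L[1]='x', prepend. Next row=LF[1]=3
  step 7: row=3, L[3]='9', prepend. Next row=LF[3]=2
Reversed output: 9x7zzz$

Answer: 9x7zzz$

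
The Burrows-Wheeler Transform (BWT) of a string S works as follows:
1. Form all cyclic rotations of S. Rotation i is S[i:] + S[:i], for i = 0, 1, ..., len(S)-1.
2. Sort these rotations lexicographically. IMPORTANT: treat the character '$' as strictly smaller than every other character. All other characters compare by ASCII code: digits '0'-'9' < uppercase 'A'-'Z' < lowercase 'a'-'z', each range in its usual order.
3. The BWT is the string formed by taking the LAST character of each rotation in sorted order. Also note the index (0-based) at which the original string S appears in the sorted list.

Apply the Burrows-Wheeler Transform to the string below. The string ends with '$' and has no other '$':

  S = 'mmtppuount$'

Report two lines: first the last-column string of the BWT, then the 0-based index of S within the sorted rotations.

Answer: t$muutpnmop
1

Derivation:
All 11 rotations (rotation i = S[i:]+S[:i]):
  rot[0] = mmtppuount$
  rot[1] = mtppuount$m
  rot[2] = tppuount$mm
  rot[3] = ppuount$mmt
  rot[4] = puount$mmtp
  rot[5] = uount$mmtpp
  rot[6] = ount$mmtppu
  rot[7] = unt$mmtppuo
  rot[8] = nt$mmtppuou
  rot[9] = t$mmtppuoun
  rot[10] = $mmtppuount
Sorted (with $ < everything):
  sorted[0] = $mmtppuount  (last char: 't')
  sorted[1] = mmtppuount$  (last char: '$')
  sorted[2] = mtppuount$m  (last char: 'm')
  sorted[3] = nt$mmtppuou  (last char: 'u')
  sorted[4] = ount$mmtppu  (last char: 'u')
  sorted[5] = ppuount$mmt  (last char: 't')
  sorted[6] = puount$mmtp  (last char: 'p')
  sorted[7] = t$mmtppuoun  (last char: 'n')
  sorted[8] = tppuount$mm  (last char: 'm')
  sorted[9] = unt$mmtppuo  (last char: 'o')
  sorted[10] = uount$mmtpp  (last char: 'p')
Last column: t$muutpnmop
Original string S is at sorted index 1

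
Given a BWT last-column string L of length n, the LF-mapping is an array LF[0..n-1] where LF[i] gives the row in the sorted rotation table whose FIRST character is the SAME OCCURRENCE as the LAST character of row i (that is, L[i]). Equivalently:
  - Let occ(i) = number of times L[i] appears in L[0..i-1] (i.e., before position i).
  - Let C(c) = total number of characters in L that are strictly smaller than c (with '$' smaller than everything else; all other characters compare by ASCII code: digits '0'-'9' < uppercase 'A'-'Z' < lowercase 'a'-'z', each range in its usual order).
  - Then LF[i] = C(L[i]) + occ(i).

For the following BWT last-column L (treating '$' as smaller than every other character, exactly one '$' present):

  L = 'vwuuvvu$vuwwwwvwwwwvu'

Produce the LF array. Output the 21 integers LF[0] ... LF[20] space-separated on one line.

Answer: 6 12 1 2 7 8 3 0 9 4 13 14 15 16 10 17 18 19 20 11 5

Derivation:
Char counts: '$':1, 'u':5, 'v':6, 'w':9
C (first-col start): C('$')=0, C('u')=1, C('v')=6, C('w')=12
L[0]='v': occ=0, LF[0]=C('v')+0=6+0=6
L[1]='w': occ=0, LF[1]=C('w')+0=12+0=12
L[2]='u': occ=0, LF[2]=C('u')+0=1+0=1
L[3]='u': occ=1, LF[3]=C('u')+1=1+1=2
L[4]='v': occ=1, LF[4]=C('v')+1=6+1=7
L[5]='v': occ=2, LF[5]=C('v')+2=6+2=8
L[6]='u': occ=2, LF[6]=C('u')+2=1+2=3
L[7]='$': occ=0, LF[7]=C('$')+0=0+0=0
L[8]='v': occ=3, LF[8]=C('v')+3=6+3=9
L[9]='u': occ=3, LF[9]=C('u')+3=1+3=4
L[10]='w': occ=1, LF[10]=C('w')+1=12+1=13
L[11]='w': occ=2, LF[11]=C('w')+2=12+2=14
L[12]='w': occ=3, LF[12]=C('w')+3=12+3=15
L[13]='w': occ=4, LF[13]=C('w')+4=12+4=16
L[14]='v': occ=4, LF[14]=C('v')+4=6+4=10
L[15]='w': occ=5, LF[15]=C('w')+5=12+5=17
L[16]='w': occ=6, LF[16]=C('w')+6=12+6=18
L[17]='w': occ=7, LF[17]=C('w')+7=12+7=19
L[18]='w': occ=8, LF[18]=C('w')+8=12+8=20
L[19]='v': occ=5, LF[19]=C('v')+5=6+5=11
L[20]='u': occ=4, LF[20]=C('u')+4=1+4=5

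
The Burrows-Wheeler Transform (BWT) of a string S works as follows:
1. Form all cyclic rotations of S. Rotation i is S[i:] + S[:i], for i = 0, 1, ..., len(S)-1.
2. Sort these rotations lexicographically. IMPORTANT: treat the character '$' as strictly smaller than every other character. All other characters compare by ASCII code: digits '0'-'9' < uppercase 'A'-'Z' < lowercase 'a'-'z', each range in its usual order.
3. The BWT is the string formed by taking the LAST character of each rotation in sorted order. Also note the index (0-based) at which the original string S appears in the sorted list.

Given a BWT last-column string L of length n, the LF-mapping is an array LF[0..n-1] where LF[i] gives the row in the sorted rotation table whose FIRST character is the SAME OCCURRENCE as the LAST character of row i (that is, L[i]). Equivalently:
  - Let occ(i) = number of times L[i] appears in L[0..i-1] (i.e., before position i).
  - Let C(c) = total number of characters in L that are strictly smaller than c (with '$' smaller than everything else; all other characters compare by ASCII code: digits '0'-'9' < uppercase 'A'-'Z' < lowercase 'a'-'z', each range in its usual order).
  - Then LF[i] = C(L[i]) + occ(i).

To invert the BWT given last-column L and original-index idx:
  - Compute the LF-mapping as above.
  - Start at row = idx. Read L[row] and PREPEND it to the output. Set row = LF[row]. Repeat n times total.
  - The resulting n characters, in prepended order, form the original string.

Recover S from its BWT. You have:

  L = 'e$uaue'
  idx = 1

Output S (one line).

Answer: aeuue$

Derivation:
LF mapping: 2 0 4 1 5 3
Walk LF starting at row 1, prepending L[row]:
  step 1: row=1, L[1]='$', prepend. Next row=LF[1]=0
  step 2: row=0, L[0]='e', prepend. Next row=LF[0]=2
  step 3: row=2, L[2]='u', prepend. Next row=LF[2]=4
  step 4: row=4, L[4]='u', prepend. Next row=LF[4]=5
  step 5: row=5, L[5]='e', prepend. Next row=LF[5]=3
  step 6: row=3, L[3]='a', prepend. Next row=LF[3]=1
Reversed output: aeuue$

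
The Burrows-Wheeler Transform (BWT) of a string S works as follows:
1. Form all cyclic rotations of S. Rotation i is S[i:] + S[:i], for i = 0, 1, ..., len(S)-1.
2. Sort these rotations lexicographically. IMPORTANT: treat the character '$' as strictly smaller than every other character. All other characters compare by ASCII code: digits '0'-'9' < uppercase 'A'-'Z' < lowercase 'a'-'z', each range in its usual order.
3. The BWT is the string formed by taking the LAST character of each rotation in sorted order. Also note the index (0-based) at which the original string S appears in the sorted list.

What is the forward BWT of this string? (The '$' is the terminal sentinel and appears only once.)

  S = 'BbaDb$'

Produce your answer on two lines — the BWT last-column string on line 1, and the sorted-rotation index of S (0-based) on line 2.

All 6 rotations (rotation i = S[i:]+S[:i]):
  rot[0] = BbaDb$
  rot[1] = baDb$B
  rot[2] = aDb$Bb
  rot[3] = Db$Bba
  rot[4] = b$BbaD
  rot[5] = $BbaDb
Sorted (with $ < everything):
  sorted[0] = $BbaDb  (last char: 'b')
  sorted[1] = BbaDb$  (last char: '$')
  sorted[2] = Db$Bba  (last char: 'a')
  sorted[3] = aDb$Bb  (last char: 'b')
  sorted[4] = b$BbaD  (last char: 'D')
  sorted[5] = baDb$B  (last char: 'B')
Last column: b$abDB
Original string S is at sorted index 1

Answer: b$abDB
1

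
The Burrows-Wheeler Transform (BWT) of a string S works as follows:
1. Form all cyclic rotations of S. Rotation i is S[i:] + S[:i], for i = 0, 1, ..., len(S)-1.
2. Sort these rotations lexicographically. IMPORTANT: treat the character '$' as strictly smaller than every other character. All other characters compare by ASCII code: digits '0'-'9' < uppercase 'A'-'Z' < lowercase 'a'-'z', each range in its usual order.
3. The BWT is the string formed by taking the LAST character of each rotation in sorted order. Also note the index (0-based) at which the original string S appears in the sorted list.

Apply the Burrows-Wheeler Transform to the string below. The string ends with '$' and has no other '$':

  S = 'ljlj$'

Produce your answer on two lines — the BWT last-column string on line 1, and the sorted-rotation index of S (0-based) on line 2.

All 5 rotations (rotation i = S[i:]+S[:i]):
  rot[0] = ljlj$
  rot[1] = jlj$l
  rot[2] = lj$lj
  rot[3] = j$ljl
  rot[4] = $ljlj
Sorted (with $ < everything):
  sorted[0] = $ljlj  (last char: 'j')
  sorted[1] = j$ljl  (last char: 'l')
  sorted[2] = jlj$l  (last char: 'l')
  sorted[3] = lj$lj  (last char: 'j')
  sorted[4] = ljlj$  (last char: '$')
Last column: jllj$
Original string S is at sorted index 4

Answer: jllj$
4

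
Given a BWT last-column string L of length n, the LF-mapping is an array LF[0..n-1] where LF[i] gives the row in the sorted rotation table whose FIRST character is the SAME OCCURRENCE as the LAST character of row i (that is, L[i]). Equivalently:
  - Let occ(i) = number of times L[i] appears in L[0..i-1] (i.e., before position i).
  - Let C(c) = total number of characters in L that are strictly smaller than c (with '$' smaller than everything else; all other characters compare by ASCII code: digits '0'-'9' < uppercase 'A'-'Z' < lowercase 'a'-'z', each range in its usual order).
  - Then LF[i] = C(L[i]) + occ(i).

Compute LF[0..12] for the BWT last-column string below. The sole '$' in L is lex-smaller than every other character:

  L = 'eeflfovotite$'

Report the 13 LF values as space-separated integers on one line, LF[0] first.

Answer: 1 2 4 7 5 8 12 9 10 6 11 3 0

Derivation:
Char counts: '$':1, 'e':3, 'f':2, 'i':1, 'l':1, 'o':2, 't':2, 'v':1
C (first-col start): C('$')=0, C('e')=1, C('f')=4, C('i')=6, C('l')=7, C('o')=8, C('t')=10, C('v')=12
L[0]='e': occ=0, LF[0]=C('e')+0=1+0=1
L[1]='e': occ=1, LF[1]=C('e')+1=1+1=2
L[2]='f': occ=0, LF[2]=C('f')+0=4+0=4
L[3]='l': occ=0, LF[3]=C('l')+0=7+0=7
L[4]='f': occ=1, LF[4]=C('f')+1=4+1=5
L[5]='o': occ=0, LF[5]=C('o')+0=8+0=8
L[6]='v': occ=0, LF[6]=C('v')+0=12+0=12
L[7]='o': occ=1, LF[7]=C('o')+1=8+1=9
L[8]='t': occ=0, LF[8]=C('t')+0=10+0=10
L[9]='i': occ=0, LF[9]=C('i')+0=6+0=6
L[10]='t': occ=1, LF[10]=C('t')+1=10+1=11
L[11]='e': occ=2, LF[11]=C('e')+2=1+2=3
L[12]='$': occ=0, LF[12]=C('$')+0=0+0=0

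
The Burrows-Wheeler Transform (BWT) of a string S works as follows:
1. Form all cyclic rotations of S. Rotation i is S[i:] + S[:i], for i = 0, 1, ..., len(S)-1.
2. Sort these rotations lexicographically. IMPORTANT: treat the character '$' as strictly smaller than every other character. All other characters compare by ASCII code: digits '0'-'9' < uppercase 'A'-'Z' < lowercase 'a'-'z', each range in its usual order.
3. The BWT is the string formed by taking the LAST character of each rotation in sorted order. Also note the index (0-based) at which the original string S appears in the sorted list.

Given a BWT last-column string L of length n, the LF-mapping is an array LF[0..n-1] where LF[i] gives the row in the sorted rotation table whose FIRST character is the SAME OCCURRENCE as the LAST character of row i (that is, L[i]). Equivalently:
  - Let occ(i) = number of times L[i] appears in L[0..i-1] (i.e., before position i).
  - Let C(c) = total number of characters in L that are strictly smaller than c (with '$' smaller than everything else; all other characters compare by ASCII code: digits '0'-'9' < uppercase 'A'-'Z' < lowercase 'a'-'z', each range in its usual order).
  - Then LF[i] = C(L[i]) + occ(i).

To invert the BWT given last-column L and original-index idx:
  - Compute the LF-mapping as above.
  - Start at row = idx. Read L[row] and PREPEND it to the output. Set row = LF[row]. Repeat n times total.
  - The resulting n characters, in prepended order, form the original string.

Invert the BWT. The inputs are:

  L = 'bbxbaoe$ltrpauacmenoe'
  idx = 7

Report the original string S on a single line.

Answer: counterexamplebaobab$

Derivation:
LF mapping: 4 5 20 6 1 14 8 0 11 18 17 16 2 19 3 7 12 9 13 15 10
Walk LF starting at row 7, prepending L[row]:
  step 1: row=7, L[7]='$', prepend. Next row=LF[7]=0
  step 2: row=0, L[0]='b', prepend. Next row=LF[0]=4
  step 3: row=4, L[4]='a', prepend. Next row=LF[4]=1
  step 4: row=1, L[1]='b', prepend. Next row=LF[1]=5
  step 5: row=5, L[5]='o', prepend. Next row=LF[5]=14
  step 6: row=14, L[14]='a', prepend. Next row=LF[14]=3
  step 7: row=3, L[3]='b', prepend. Next row=LF[3]=6
  step 8: row=6, L[6]='e', prepend. Next row=LF[6]=8
  step 9: row=8, L[8]='l', prepend. Next row=LF[8]=11
  step 10: row=11, L[11]='p', prepend. Next row=LF[11]=16
  step 11: row=16, L[16]='m', prepend. Next row=LF[16]=12
  step 12: row=12, L[12]='a', prepend. Next row=LF[12]=2
  step 13: row=2, L[2]='x', prepend. Next row=LF[2]=20
  step 14: row=20, L[20]='e', prepend. Next row=LF[20]=10
  step 15: row=10, L[10]='r', prepend. Next row=LF[10]=17
  step 16: row=17, L[17]='e', prepend. Next row=LF[17]=9
  step 17: row=9, L[9]='t', prepend. Next row=LF[9]=18
  step 18: row=18, L[18]='n', prepend. Next row=LF[18]=13
  step 19: row=13, L[13]='u', prepend. Next row=LF[13]=19
  step 20: row=19, L[19]='o', prepend. Next row=LF[19]=15
  step 21: row=15, L[15]='c', prepend. Next row=LF[15]=7
Reversed output: counterexamplebaobab$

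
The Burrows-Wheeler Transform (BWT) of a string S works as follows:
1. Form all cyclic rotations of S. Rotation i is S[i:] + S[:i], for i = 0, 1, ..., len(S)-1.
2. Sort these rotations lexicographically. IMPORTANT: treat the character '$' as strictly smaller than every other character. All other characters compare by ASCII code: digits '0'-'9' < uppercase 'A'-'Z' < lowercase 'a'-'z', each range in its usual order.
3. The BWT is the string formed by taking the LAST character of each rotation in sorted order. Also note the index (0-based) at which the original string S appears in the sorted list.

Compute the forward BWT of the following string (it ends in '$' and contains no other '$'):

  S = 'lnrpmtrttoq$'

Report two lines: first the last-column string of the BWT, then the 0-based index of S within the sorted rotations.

Answer: q$pltronttmr
1

Derivation:
All 12 rotations (rotation i = S[i:]+S[:i]):
  rot[0] = lnrpmtrttoq$
  rot[1] = nrpmtrttoq$l
  rot[2] = rpmtrttoq$ln
  rot[3] = pmtrttoq$lnr
  rot[4] = mtrttoq$lnrp
  rot[5] = trttoq$lnrpm
  rot[6] = rttoq$lnrpmt
  rot[7] = ttoq$lnrpmtr
  rot[8] = toq$lnrpmtrt
  rot[9] = oq$lnrpmtrtt
  rot[10] = q$lnrpmtrtto
  rot[11] = $lnrpmtrttoq
Sorted (with $ < everything):
  sorted[0] = $lnrpmtrttoq  (last char: 'q')
  sorted[1] = lnrpmtrttoq$  (last char: '$')
  sorted[2] = mtrttoq$lnrp  (last char: 'p')
  sorted[3] = nrpmtrttoq$l  (last char: 'l')
  sorted[4] = oq$lnrpmtrtt  (last char: 't')
  sorted[5] = pmtrttoq$lnr  (last char: 'r')
  sorted[6] = q$lnrpmtrtto  (last char: 'o')
  sorted[7] = rpmtrttoq$ln  (last char: 'n')
  sorted[8] = rttoq$lnrpmt  (last char: 't')
  sorted[9] = toq$lnrpmtrt  (last char: 't')
  sorted[10] = trttoq$lnrpm  (last char: 'm')
  sorted[11] = ttoq$lnrpmtr  (last char: 'r')
Last column: q$pltronttmr
Original string S is at sorted index 1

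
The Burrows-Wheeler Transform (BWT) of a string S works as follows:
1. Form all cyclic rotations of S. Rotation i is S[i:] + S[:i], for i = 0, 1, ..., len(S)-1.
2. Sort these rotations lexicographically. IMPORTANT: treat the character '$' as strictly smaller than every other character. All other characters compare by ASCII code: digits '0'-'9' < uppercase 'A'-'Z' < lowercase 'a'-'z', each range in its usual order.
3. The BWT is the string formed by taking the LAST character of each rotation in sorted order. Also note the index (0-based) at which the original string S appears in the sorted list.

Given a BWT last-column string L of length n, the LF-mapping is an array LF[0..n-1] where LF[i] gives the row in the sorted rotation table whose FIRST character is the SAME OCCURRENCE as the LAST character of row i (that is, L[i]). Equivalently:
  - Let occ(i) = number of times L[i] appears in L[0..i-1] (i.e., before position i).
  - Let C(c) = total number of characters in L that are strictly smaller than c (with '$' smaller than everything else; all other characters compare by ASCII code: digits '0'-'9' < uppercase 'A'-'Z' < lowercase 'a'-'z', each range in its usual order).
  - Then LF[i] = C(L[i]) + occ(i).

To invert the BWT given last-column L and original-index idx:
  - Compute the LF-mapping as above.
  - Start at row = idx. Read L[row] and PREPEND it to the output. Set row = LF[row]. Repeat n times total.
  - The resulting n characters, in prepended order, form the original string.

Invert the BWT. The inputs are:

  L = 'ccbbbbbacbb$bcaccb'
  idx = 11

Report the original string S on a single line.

LF mapping: 12 13 3 4 5 6 7 1 14 8 9 0 10 15 2 16 17 11
Walk LF starting at row 11, prepending L[row]:
  step 1: row=11, L[11]='$', prepend. Next row=LF[11]=0
  step 2: row=0, L[0]='c', prepend. Next row=LF[0]=12
  step 3: row=12, L[12]='b', prepend. Next row=LF[12]=10
  step 4: row=10, L[10]='b', prepend. Next row=LF[10]=9
  step 5: row=9, L[9]='b', prepend. Next row=LF[9]=8
  step 6: row=8, L[8]='c', prepend. Next row=LF[8]=14
  step 7: row=14, L[14]='a', prepend. Next row=LF[14]=2
  step 8: row=2, L[2]='b', prepend. Next row=LF[2]=3
  step 9: row=3, L[3]='b', prepend. Next row=LF[3]=4
  step 10: row=4, L[4]='b', prepend. Next row=LF[4]=5
  step 11: row=5, L[5]='b', prepend. Next row=LF[5]=6
  step 12: row=6, L[6]='b', prepend. Next row=LF[6]=7
  step 13: row=7, L[7]='a', prepend. Next row=LF[7]=1
  step 14: row=1, L[1]='c', prepend. Next row=LF[1]=13
  step 15: row=13, L[13]='c', prepend. Next row=LF[13]=15
  step 16: row=15, L[15]='c', prepend. Next row=LF[15]=16
  step 17: row=16, L[16]='c', prepend. Next row=LF[16]=17
  step 18: row=17, L[17]='b', prepend. Next row=LF[17]=11
Reversed output: bccccabbbbbacbbbc$

Answer: bccccabbbbbacbbbc$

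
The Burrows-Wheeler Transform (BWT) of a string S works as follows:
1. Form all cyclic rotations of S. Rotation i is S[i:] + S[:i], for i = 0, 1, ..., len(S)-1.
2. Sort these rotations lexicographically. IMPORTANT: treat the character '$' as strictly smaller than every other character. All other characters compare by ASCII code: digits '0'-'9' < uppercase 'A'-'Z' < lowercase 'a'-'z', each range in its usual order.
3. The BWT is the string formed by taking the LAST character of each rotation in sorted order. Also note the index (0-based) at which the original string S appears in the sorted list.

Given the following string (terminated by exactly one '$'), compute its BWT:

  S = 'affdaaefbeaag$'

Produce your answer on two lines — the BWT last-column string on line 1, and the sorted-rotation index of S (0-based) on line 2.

Answer: gdea$affbaefaa
4

Derivation:
All 14 rotations (rotation i = S[i:]+S[:i]):
  rot[0] = affdaaefbeaag$
  rot[1] = ffdaaefbeaag$a
  rot[2] = fdaaefbeaag$af
  rot[3] = daaefbeaag$aff
  rot[4] = aaefbeaag$affd
  rot[5] = aefbeaag$affda
  rot[6] = efbeaag$affdaa
  rot[7] = fbeaag$affdaae
  rot[8] = beaag$affdaaef
  rot[9] = eaag$affdaaefb
  rot[10] = aag$affdaaefbe
  rot[11] = ag$affdaaefbea
  rot[12] = g$affdaaefbeaa
  rot[13] = $affdaaefbeaag
Sorted (with $ < everything):
  sorted[0] = $affdaaefbeaag  (last char: 'g')
  sorted[1] = aaefbeaag$affd  (last char: 'd')
  sorted[2] = aag$affdaaefbe  (last char: 'e')
  sorted[3] = aefbeaag$affda  (last char: 'a')
  sorted[4] = affdaaefbeaag$  (last char: '$')
  sorted[5] = ag$affdaaefbea  (last char: 'a')
  sorted[6] = beaag$affdaaef  (last char: 'f')
  sorted[7] = daaefbeaag$aff  (last char: 'f')
  sorted[8] = eaag$affdaaefb  (last char: 'b')
  sorted[9] = efbeaag$affdaa  (last char: 'a')
  sorted[10] = fbeaag$affdaae  (last char: 'e')
  sorted[11] = fdaaefbeaag$af  (last char: 'f')
  sorted[12] = ffdaaefbeaag$a  (last char: 'a')
  sorted[13] = g$affdaaefbeaa  (last char: 'a')
Last column: gdea$affbaefaa
Original string S is at sorted index 4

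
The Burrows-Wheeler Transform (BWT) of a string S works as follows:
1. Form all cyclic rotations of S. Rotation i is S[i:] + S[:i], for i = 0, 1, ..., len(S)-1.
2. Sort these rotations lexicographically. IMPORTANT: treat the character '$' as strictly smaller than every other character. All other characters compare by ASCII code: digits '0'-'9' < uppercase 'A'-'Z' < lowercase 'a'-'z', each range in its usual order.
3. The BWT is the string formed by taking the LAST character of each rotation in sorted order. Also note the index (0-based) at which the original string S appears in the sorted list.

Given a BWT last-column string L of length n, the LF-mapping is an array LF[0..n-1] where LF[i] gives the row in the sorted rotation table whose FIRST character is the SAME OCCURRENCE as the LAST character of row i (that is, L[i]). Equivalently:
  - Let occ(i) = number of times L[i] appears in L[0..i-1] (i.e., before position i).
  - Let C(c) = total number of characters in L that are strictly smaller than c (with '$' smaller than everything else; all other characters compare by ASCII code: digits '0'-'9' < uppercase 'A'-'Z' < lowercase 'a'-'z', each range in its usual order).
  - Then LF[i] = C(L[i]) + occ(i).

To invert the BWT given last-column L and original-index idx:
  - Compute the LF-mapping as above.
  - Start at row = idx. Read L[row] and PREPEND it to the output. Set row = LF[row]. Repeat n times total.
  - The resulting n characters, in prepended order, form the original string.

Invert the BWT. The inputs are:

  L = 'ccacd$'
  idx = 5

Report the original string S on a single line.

Answer: dccac$

Derivation:
LF mapping: 2 3 1 4 5 0
Walk LF starting at row 5, prepending L[row]:
  step 1: row=5, L[5]='$', prepend. Next row=LF[5]=0
  step 2: row=0, L[0]='c', prepend. Next row=LF[0]=2
  step 3: row=2, L[2]='a', prepend. Next row=LF[2]=1
  step 4: row=1, L[1]='c', prepend. Next row=LF[1]=3
  step 5: row=3, L[3]='c', prepend. Next row=LF[3]=4
  step 6: row=4, L[4]='d', prepend. Next row=LF[4]=5
Reversed output: dccac$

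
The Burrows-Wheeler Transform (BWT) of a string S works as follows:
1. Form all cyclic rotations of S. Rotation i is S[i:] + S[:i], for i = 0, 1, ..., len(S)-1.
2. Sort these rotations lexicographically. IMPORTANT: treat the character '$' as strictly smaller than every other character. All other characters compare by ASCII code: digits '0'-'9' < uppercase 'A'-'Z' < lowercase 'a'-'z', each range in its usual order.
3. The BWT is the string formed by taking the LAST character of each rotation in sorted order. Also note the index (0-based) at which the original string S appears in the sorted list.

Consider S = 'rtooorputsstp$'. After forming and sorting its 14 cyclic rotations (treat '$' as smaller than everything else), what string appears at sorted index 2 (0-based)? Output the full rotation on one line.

Answer: oorputsstp$rto

Derivation:
All 14 rotations (rotation i = S[i:]+S[:i]):
  rot[0] = rtooorputsstp$
  rot[1] = tooorputsstp$r
  rot[2] = ooorputsstp$rt
  rot[3] = oorputsstp$rto
  rot[4] = orputsstp$rtoo
  rot[5] = rputsstp$rtooo
  rot[6] = putsstp$rtooor
  rot[7] = utsstp$rtooorp
  rot[8] = tsstp$rtooorpu
  rot[9] = sstp$rtooorput
  rot[10] = stp$rtooorputs
  rot[11] = tp$rtooorputss
  rot[12] = p$rtooorputsst
  rot[13] = $rtooorputsstp
Sorted (with $ < everything):
  sorted[0] = $rtooorputsstp
  sorted[1] = ooorputsstp$rt
  sorted[2] = oorputsstp$rto
  sorted[3] = orputsstp$rtoo
  sorted[4] = p$rtooorputsst
  sorted[5] = putsstp$rtooor
  sorted[6] = rputsstp$rtooo
  sorted[7] = rtooorputsstp$
  sorted[8] = sstp$rtooorput
  sorted[9] = stp$rtooorputs
  sorted[10] = tooorputsstp$r
  sorted[11] = tp$rtooorputss
  sorted[12] = tsstp$rtooorpu
  sorted[13] = utsstp$rtooorp
sorted[2] = oorputsstp$rto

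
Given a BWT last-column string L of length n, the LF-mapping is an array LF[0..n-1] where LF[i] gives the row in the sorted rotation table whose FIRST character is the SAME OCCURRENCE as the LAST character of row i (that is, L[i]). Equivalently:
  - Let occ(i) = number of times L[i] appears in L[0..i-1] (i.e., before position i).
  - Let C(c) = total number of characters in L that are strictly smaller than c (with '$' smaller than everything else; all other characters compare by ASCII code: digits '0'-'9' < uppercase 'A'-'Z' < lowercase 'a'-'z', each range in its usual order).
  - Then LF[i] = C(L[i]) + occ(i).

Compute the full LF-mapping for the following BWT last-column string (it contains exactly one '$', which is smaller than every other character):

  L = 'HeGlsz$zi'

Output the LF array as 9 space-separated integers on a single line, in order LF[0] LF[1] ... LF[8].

Answer: 2 3 1 5 6 7 0 8 4

Derivation:
Char counts: '$':1, 'G':1, 'H':1, 'e':1, 'i':1, 'l':1, 's':1, 'z':2
C (first-col start): C('$')=0, C('G')=1, C('H')=2, C('e')=3, C('i')=4, C('l')=5, C('s')=6, C('z')=7
L[0]='H': occ=0, LF[0]=C('H')+0=2+0=2
L[1]='e': occ=0, LF[1]=C('e')+0=3+0=3
L[2]='G': occ=0, LF[2]=C('G')+0=1+0=1
L[3]='l': occ=0, LF[3]=C('l')+0=5+0=5
L[4]='s': occ=0, LF[4]=C('s')+0=6+0=6
L[5]='z': occ=0, LF[5]=C('z')+0=7+0=7
L[6]='$': occ=0, LF[6]=C('$')+0=0+0=0
L[7]='z': occ=1, LF[7]=C('z')+1=7+1=8
L[8]='i': occ=0, LF[8]=C('i')+0=4+0=4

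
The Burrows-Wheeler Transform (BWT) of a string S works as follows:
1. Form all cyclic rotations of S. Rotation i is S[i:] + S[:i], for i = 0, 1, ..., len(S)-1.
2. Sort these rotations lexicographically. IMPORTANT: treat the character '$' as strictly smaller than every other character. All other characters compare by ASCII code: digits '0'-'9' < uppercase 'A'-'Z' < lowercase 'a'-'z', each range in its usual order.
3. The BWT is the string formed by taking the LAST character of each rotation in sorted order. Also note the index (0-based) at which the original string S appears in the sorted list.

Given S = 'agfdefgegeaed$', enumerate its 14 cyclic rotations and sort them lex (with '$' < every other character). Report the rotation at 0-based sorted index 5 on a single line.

Answer: eaed$agfdefgeg

Derivation:
All 14 rotations (rotation i = S[i:]+S[:i]):
  rot[0] = agfdefgegeaed$
  rot[1] = gfdefgegeaed$a
  rot[2] = fdefgegeaed$ag
  rot[3] = defgegeaed$agf
  rot[4] = efgegeaed$agfd
  rot[5] = fgegeaed$agfde
  rot[6] = gegeaed$agfdef
  rot[7] = egeaed$agfdefg
  rot[8] = geaed$agfdefge
  rot[9] = eaed$agfdefgeg
  rot[10] = aed$agfdefgege
  rot[11] = ed$agfdefgegea
  rot[12] = d$agfdefgegeae
  rot[13] = $agfdefgegeaed
Sorted (with $ < everything):
  sorted[0] = $agfdefgegeaed
  sorted[1] = aed$agfdefgege
  sorted[2] = agfdefgegeaed$
  sorted[3] = d$agfdefgegeae
  sorted[4] = defgegeaed$agf
  sorted[5] = eaed$agfdefgeg
  sorted[6] = ed$agfdefgegea
  sorted[7] = efgegeaed$agfd
  sorted[8] = egeaed$agfdefg
  sorted[9] = fdefgegeaed$ag
  sorted[10] = fgegeaed$agfde
  sorted[11] = geaed$agfdefge
  sorted[12] = gegeaed$agfdef
  sorted[13] = gfdefgegeaed$a
sorted[5] = eaed$agfdefgeg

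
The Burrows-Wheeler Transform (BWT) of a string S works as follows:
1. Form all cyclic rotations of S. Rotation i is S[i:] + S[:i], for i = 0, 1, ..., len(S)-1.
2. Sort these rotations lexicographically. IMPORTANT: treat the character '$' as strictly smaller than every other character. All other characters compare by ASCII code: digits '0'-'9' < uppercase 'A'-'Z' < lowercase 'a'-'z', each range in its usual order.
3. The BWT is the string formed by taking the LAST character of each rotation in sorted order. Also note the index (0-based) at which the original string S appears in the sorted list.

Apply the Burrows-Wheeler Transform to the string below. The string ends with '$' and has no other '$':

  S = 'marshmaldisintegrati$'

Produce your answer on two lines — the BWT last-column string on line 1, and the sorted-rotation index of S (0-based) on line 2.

All 21 rotations (rotation i = S[i:]+S[:i]):
  rot[0] = marshmaldisintegrati$
  rot[1] = arshmaldisintegrati$m
  rot[2] = rshmaldisintegrati$ma
  rot[3] = shmaldisintegrati$mar
  rot[4] = hmaldisintegrati$mars
  rot[5] = maldisintegrati$marsh
  rot[6] = aldisintegrati$marshm
  rot[7] = ldisintegrati$marshma
  rot[8] = disintegrati$marshmal
  rot[9] = isintegrati$marshmald
  rot[10] = sintegrati$marshmaldi
  rot[11] = integrati$marshmaldis
  rot[12] = ntegrati$marshmaldisi
  rot[13] = tegrati$marshmaldisin
  rot[14] = egrati$marshmaldisint
  rot[15] = grati$marshmaldisinte
  rot[16] = rati$marshmaldisinteg
  rot[17] = ati$marshmaldisintegr
  rot[18] = ti$marshmaldisintegra
  rot[19] = i$marshmaldisintegrat
  rot[20] = $marshmaldisintegrati
Sorted (with $ < everything):
  sorted[0] = $marshmaldisintegrati  (last char: 'i')
  sorted[1] = aldisintegrati$marshm  (last char: 'm')
  sorted[2] = arshmaldisintegrati$m  (last char: 'm')
  sorted[3] = ati$marshmaldisintegr  (last char: 'r')
  sorted[4] = disintegrati$marshmal  (last char: 'l')
  sorted[5] = egrati$marshmaldisint  (last char: 't')
  sorted[6] = grati$marshmaldisinte  (last char: 'e')
  sorted[7] = hmaldisintegrati$mars  (last char: 's')
  sorted[8] = i$marshmaldisintegrat  (last char: 't')
  sorted[9] = integrati$marshmaldis  (last char: 's')
  sorted[10] = isintegrati$marshmald  (last char: 'd')
  sorted[11] = ldisintegrati$marshma  (last char: 'a')
  sorted[12] = maldisintegrati$marsh  (last char: 'h')
  sorted[13] = marshmaldisintegrati$  (last char: '$')
  sorted[14] = ntegrati$marshmaldisi  (last char: 'i')
  sorted[15] = rati$marshmaldisinteg  (last char: 'g')
  sorted[16] = rshmaldisintegrati$ma  (last char: 'a')
  sorted[17] = shmaldisintegrati$mar  (last char: 'r')
  sorted[18] = sintegrati$marshmaldi  (last char: 'i')
  sorted[19] = tegrati$marshmaldisin  (last char: 'n')
  sorted[20] = ti$marshmaldisintegra  (last char: 'a')
Last column: immrltestsdah$igarina
Original string S is at sorted index 13

Answer: immrltestsdah$igarina
13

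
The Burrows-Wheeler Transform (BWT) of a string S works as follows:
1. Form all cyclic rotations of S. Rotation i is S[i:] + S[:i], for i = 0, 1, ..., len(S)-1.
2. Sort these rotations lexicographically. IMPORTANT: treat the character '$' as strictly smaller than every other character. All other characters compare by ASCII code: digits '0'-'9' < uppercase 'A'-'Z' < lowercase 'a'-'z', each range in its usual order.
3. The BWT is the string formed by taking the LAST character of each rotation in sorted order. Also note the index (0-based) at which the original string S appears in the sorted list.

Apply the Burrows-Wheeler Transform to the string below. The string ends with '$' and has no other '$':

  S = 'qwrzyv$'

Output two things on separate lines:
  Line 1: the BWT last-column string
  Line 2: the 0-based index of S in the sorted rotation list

All 7 rotations (rotation i = S[i:]+S[:i]):
  rot[0] = qwrzyv$
  rot[1] = wrzyv$q
  rot[2] = rzyv$qw
  rot[3] = zyv$qwr
  rot[4] = yv$qwrz
  rot[5] = v$qwrzy
  rot[6] = $qwrzyv
Sorted (with $ < everything):
  sorted[0] = $qwrzyv  (last char: 'v')
  sorted[1] = qwrzyv$  (last char: '$')
  sorted[2] = rzyv$qw  (last char: 'w')
  sorted[3] = v$qwrzy  (last char: 'y')
  sorted[4] = wrzyv$q  (last char: 'q')
  sorted[5] = yv$qwrz  (last char: 'z')
  sorted[6] = zyv$qwr  (last char: 'r')
Last column: v$wyqzr
Original string S is at sorted index 1

Answer: v$wyqzr
1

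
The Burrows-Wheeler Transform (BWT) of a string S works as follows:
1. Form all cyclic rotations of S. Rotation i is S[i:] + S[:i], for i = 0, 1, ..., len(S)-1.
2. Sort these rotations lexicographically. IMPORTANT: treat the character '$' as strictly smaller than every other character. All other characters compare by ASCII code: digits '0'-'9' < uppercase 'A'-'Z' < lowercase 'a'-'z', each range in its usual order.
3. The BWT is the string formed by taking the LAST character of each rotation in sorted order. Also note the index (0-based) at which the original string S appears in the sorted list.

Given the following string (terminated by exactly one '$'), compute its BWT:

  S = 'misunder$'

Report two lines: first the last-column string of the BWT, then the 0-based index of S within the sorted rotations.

Answer: rndm$ueis
4

Derivation:
All 9 rotations (rotation i = S[i:]+S[:i]):
  rot[0] = misunder$
  rot[1] = isunder$m
  rot[2] = sunder$mi
  rot[3] = under$mis
  rot[4] = nder$misu
  rot[5] = der$misun
  rot[6] = er$misund
  rot[7] = r$misunde
  rot[8] = $misunder
Sorted (with $ < everything):
  sorted[0] = $misunder  (last char: 'r')
  sorted[1] = der$misun  (last char: 'n')
  sorted[2] = er$misund  (last char: 'd')
  sorted[3] = isunder$m  (last char: 'm')
  sorted[4] = misunder$  (last char: '$')
  sorted[5] = nder$misu  (last char: 'u')
  sorted[6] = r$misunde  (last char: 'e')
  sorted[7] = sunder$mi  (last char: 'i')
  sorted[8] = under$mis  (last char: 's')
Last column: rndm$ueis
Original string S is at sorted index 4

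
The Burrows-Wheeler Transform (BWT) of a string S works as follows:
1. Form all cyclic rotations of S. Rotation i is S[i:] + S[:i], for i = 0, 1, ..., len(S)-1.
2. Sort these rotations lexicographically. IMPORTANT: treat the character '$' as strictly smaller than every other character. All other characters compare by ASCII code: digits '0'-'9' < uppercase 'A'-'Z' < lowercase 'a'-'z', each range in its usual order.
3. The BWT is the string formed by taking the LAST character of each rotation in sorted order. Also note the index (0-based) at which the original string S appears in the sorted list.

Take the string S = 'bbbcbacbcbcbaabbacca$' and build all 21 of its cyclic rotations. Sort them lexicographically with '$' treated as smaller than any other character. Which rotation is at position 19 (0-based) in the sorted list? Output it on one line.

Answer: cbcbcbaabbacca$bbbcba

Derivation:
All 21 rotations (rotation i = S[i:]+S[:i]):
  rot[0] = bbbcbacbcbcbaabbacca$
  rot[1] = bbcbacbcbcbaabbacca$b
  rot[2] = bcbacbcbcbaabbacca$bb
  rot[3] = cbacbcbcbaabbacca$bbb
  rot[4] = bacbcbcbaabbacca$bbbc
  rot[5] = acbcbcbaabbacca$bbbcb
  rot[6] = cbcbcbaabbacca$bbbcba
  rot[7] = bcbcbaabbacca$bbbcbac
  rot[8] = cbcbaabbacca$bbbcbacb
  rot[9] = bcbaabbacca$bbbcbacbc
  rot[10] = cbaabbacca$bbbcbacbcb
  rot[11] = baabbacca$bbbcbacbcbc
  rot[12] = aabbacca$bbbcbacbcbcb
  rot[13] = abbacca$bbbcbacbcbcba
  rot[14] = bbacca$bbbcbacbcbcbaa
  rot[15] = bacca$bbbcbacbcbcbaab
  rot[16] = acca$bbbcbacbcbcbaabb
  rot[17] = cca$bbbcbacbcbcbaabba
  rot[18] = ca$bbbcbacbcbcbaabbac
  rot[19] = a$bbbcbacbcbcbaabbacc
  rot[20] = $bbbcbacbcbcbaabbacca
Sorted (with $ < everything):
  sorted[0] = $bbbcbacbcbcbaabbacca
  sorted[1] = a$bbbcbacbcbcbaabbacc
  sorted[2] = aabbacca$bbbcbacbcbcb
  sorted[3] = abbacca$bbbcbacbcbcba
  sorted[4] = acbcbcbaabbacca$bbbcb
  sorted[5] = acca$bbbcbacbcbcbaabb
  sorted[6] = baabbacca$bbbcbacbcbc
  sorted[7] = bacbcbcbaabbacca$bbbc
  sorted[8] = bacca$bbbcbacbcbcbaab
  sorted[9] = bbacca$bbbcbacbcbcbaa
  sorted[10] = bbbcbacbcbcbaabbacca$
  sorted[11] = bbcbacbcbcbaabbacca$b
  sorted[12] = bcbaabbacca$bbbcbacbc
  sorted[13] = bcbacbcbcbaabbacca$bb
  sorted[14] = bcbcbaabbacca$bbbcbac
  sorted[15] = ca$bbbcbacbcbcbaabbac
  sorted[16] = cbaabbacca$bbbcbacbcb
  sorted[17] = cbacbcbcbaabbacca$bbb
  sorted[18] = cbcbaabbacca$bbbcbacb
  sorted[19] = cbcbcbaabbacca$bbbcba
  sorted[20] = cca$bbbcbacbcbcbaabba
sorted[19] = cbcbcbaabbacca$bbbcba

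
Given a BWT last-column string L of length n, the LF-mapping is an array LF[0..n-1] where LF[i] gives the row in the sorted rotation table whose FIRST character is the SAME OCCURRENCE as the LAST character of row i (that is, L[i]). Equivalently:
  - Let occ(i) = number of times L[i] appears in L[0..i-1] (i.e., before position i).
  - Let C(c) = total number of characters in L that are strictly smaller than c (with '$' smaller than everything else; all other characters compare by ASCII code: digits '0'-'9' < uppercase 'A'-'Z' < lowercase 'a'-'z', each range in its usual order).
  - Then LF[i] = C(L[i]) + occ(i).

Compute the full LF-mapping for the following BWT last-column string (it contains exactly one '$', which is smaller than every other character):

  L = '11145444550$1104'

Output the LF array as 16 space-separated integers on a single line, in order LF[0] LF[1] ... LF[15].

Answer: 3 4 5 8 13 9 10 11 14 15 1 0 6 7 2 12

Derivation:
Char counts: '$':1, '0':2, '1':5, '4':5, '5':3
C (first-col start): C('$')=0, C('0')=1, C('1')=3, C('4')=8, C('5')=13
L[0]='1': occ=0, LF[0]=C('1')+0=3+0=3
L[1]='1': occ=1, LF[1]=C('1')+1=3+1=4
L[2]='1': occ=2, LF[2]=C('1')+2=3+2=5
L[3]='4': occ=0, LF[3]=C('4')+0=8+0=8
L[4]='5': occ=0, LF[4]=C('5')+0=13+0=13
L[5]='4': occ=1, LF[5]=C('4')+1=8+1=9
L[6]='4': occ=2, LF[6]=C('4')+2=8+2=10
L[7]='4': occ=3, LF[7]=C('4')+3=8+3=11
L[8]='5': occ=1, LF[8]=C('5')+1=13+1=14
L[9]='5': occ=2, LF[9]=C('5')+2=13+2=15
L[10]='0': occ=0, LF[10]=C('0')+0=1+0=1
L[11]='$': occ=0, LF[11]=C('$')+0=0+0=0
L[12]='1': occ=3, LF[12]=C('1')+3=3+3=6
L[13]='1': occ=4, LF[13]=C('1')+4=3+4=7
L[14]='0': occ=1, LF[14]=C('0')+1=1+1=2
L[15]='4': occ=4, LF[15]=C('4')+4=8+4=12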